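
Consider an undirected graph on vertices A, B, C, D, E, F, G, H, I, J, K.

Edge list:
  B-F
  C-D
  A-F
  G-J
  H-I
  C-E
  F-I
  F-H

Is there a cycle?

Yes

DFS, tracking each vertex's parent; an edge to a visited non-parent vertex closes a cycle.
Start from H:
visit H (parent –)
  visit F (parent H)
    visit I (parent F)
      I–H: H visited and ≠ parent → cycle
Cycle: H – F – I – H.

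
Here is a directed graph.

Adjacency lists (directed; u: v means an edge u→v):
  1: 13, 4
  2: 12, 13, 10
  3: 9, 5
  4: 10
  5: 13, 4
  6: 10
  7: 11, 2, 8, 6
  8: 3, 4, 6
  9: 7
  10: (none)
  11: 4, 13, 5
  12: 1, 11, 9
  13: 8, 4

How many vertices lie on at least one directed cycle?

A vertex is on a directed cycle iff it belongs to a strongly connected component of size ≥ 2 (or has a self-loop).
The vertices on cycles are {1, 2, 3, 5, 7, 8, 9, 11, 12, 13} — 10 in total.

10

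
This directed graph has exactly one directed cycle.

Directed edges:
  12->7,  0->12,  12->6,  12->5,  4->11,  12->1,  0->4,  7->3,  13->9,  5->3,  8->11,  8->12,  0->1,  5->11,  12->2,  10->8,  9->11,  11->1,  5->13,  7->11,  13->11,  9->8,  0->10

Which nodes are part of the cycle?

5, 8, 9, 12, 13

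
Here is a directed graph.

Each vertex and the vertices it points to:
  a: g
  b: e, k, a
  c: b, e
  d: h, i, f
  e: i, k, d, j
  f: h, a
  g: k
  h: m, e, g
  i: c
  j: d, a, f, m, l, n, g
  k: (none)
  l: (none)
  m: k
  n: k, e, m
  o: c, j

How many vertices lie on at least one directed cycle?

A vertex is on a directed cycle iff it belongs to a strongly connected component of size ≥ 2 (or has a self-loop).
The vertices on cycles are {b, c, d, e, f, h, i, j, n} — 9 in total.

9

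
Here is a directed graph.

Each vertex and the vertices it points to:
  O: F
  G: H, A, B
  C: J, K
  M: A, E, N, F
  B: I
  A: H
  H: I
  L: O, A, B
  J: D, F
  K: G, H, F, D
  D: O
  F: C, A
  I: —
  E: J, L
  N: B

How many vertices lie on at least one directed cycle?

A vertex is on a directed cycle iff it belongs to a strongly connected component of size ≥ 2 (or has a self-loop).
The vertices on cycles are {C, D, F, J, K, O} — 6 in total.

6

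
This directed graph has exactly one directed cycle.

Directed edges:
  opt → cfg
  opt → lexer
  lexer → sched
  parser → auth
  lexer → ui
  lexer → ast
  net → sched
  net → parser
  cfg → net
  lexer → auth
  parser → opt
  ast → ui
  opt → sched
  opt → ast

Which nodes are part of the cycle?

cfg, net, opt, parser

DFS with gray/black marking from parser:
parser gray
  auth gray
  auth black
  opt gray
    ast gray
      ui gray
      ui black
    ast black
    sched gray
    sched black
    lexer gray
      lexer→sched: sched black — skip
      lexer→ast: ast black — skip
      lexer→auth: auth black — skip
      lexer→ui: ui black — skip
    lexer black
    cfg gray
      net gray
        net→parser: parser is gray → back edge
Back edge closes the cycle parser → opt → cfg → net → parser; its vertices are {cfg, net, opt, parser}.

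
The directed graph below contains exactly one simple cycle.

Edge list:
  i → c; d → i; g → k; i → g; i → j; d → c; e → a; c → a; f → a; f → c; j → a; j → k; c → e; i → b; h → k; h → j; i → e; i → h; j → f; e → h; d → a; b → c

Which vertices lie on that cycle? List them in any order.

c, e, f, h, j

DFS with gray/black marking from h:
h gray
  k gray
  k black
  j gray
    a gray
    a black
    j→k: k black — skip
    f gray
      c gray
        c→a: a black — skip
        e gray
          e→a: a black — skip
          e→h: h is gray → back edge
Back edge closes the cycle h → j → f → c → e → h; its vertices are {c, e, f, h, j}.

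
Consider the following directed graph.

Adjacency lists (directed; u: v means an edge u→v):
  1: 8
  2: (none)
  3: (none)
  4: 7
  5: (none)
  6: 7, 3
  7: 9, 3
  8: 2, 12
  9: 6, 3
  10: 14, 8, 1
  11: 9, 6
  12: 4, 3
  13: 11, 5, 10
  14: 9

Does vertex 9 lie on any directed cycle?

Yes

9 is on a cycle iff 9 can reach itself via ≥1 edge.
9 → 6 → 7 → 9 — yes.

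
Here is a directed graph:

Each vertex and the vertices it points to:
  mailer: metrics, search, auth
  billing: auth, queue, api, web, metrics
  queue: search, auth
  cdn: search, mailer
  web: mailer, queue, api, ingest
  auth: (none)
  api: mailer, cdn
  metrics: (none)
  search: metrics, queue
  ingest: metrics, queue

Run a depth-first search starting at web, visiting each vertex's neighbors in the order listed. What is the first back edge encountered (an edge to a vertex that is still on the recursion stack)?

DFS from web (visiting each vertex's neighbors in the order listed); mark gray on enter, black on exit:
web gray
  mailer gray
    metrics gray
    metrics black
    search gray
      search→metrics: metrics black — skip
      queue gray
        queue→search: search is gray → back edge
First back edge: queue → search.

queue→search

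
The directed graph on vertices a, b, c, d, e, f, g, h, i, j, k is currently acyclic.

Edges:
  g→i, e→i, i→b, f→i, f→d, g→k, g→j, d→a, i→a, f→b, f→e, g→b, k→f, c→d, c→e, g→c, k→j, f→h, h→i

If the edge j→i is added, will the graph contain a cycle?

No

Adding j→i creates a cycle iff i can already reach j.
Explore from i: no path reaches j. The graph stays acyclic.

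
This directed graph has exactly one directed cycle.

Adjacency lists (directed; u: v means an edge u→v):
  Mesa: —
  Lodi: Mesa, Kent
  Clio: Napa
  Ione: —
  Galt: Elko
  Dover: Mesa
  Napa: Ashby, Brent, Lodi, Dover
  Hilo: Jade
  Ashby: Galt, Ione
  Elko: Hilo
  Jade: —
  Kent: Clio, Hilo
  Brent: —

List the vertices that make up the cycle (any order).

Clio, Kent, Lodi, Napa

DFS with gray/black marking from Napa:
Napa gray
  Ashby gray
    Galt gray
      Elko gray
        Hilo gray
          Jade gray
          Jade black
        Hilo black
      Elko black
    Galt black
    Ione gray
    Ione black
  Ashby black
  Brent gray
  Brent black
  Lodi gray
    Mesa gray
    Mesa black
    Kent gray
      Clio gray
        Clio→Napa: Napa is gray → back edge
Back edge closes the cycle Napa → Lodi → Kent → Clio → Napa; its vertices are {Clio, Kent, Lodi, Napa}.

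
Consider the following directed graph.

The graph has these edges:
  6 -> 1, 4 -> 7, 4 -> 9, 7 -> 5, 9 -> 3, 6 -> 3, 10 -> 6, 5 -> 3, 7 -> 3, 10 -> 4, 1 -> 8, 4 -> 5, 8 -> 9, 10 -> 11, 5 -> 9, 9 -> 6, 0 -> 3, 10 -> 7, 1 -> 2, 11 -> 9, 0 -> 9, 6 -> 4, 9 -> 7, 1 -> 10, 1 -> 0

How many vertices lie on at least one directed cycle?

10

A vertex is on a directed cycle iff it belongs to a strongly connected component of size ≥ 2 (or has a self-loop).
The vertices on cycles are {0, 1, 4, 5, 6, 7, 8, 9, 10, 11} — 10 in total.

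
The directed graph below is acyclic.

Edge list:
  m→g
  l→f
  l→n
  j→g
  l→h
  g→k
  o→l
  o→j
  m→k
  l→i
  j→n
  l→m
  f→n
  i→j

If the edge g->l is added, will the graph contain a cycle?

Adding g→l creates a cycle iff l can already reach g.
Path from l: l → m → g.
So l → … → g → l is a cycle.

Yes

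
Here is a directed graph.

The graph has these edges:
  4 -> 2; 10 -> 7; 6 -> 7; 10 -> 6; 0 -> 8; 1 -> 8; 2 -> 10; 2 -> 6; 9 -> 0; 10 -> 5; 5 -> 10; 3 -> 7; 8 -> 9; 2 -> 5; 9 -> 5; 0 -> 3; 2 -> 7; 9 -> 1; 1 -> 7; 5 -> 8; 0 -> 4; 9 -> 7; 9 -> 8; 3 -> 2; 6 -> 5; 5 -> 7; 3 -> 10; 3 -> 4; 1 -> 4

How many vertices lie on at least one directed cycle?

10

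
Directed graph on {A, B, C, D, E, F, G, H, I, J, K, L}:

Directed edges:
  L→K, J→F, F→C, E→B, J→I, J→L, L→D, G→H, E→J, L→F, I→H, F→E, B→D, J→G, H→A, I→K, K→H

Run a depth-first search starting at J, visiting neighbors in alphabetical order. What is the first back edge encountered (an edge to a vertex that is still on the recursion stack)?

DFS from J (visiting neighbors in alphabetical order); mark gray on enter, black on exit:
J gray
  F gray
    C gray
    C black
    E gray
      B gray
        D gray
        D black
      B black
      E→J: J is gray → back edge
First back edge: E → J.

E->J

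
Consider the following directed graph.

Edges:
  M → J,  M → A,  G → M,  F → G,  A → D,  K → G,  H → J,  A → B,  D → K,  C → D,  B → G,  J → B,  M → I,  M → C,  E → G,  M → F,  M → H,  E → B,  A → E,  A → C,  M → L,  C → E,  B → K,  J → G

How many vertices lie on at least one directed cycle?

11

A vertex is on a directed cycle iff it belongs to a strongly connected component of size ≥ 2 (or has a self-loop).
The vertices on cycles are {A, B, C, D, E, F, G, H, J, K, M} — 11 in total.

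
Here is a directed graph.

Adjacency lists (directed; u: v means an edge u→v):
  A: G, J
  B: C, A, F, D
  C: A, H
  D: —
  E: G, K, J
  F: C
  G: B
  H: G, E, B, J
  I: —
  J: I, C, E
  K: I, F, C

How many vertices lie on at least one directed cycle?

9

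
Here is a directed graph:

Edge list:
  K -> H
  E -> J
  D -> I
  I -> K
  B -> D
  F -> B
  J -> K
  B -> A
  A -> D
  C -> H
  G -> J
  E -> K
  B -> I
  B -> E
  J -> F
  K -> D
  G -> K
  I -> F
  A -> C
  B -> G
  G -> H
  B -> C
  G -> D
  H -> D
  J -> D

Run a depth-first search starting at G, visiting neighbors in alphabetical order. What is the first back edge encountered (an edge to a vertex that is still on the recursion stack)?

DFS from G (visiting neighbors in alphabetical order); mark gray on enter, black on exit:
G gray
  D gray
    I gray
      F gray
        B gray
          A gray
            C gray
              H gray
                H→D: D is gray → back edge
First back edge: H → D.

H→D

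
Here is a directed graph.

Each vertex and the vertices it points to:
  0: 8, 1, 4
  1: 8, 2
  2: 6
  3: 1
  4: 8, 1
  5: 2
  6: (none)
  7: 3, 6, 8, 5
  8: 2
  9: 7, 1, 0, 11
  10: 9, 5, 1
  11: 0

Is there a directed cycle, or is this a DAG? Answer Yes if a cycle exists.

DFS with white/gray/black marking, starting from 3:
3 gray
  1 gray
    8 gray
      2 gray
        6 gray
        6 black
      2 black
    8 black
    1→2: 2 black — skip
  1 black
3 black
0 gray
  0→8: 8 black — skip
  0→1: 1 black — skip
  4 gray
    4→8: 8 black — skip
    4→1: 1 black — skip
  4 black
0 black
5 gray
  5→2: 2 black — skip
5 black
7 gray
  7→3: 3 black — skip
  7→6: 6 black — skip
  7→8: 8 black — skip
  7→5: 5 black — skip
7 black
9 gray
  9→7: 7 black — skip
  9→1: 1 black — skip
  9→0: 0 black — skip
  11 gray
    11→0: 0 black — skip
  11 black
9 black
10 gray
  10→9: 9 black — skip
  10→5: 5 black — skip
  10→1: 1 black — skip
10 black
Every edge goes to a white or black vertex — no back edge, so the graph is acyclic.

No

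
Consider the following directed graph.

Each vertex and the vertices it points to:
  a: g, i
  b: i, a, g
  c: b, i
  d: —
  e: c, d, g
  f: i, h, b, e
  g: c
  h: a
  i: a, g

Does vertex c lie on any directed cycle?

Yes

c is on a cycle iff c can reach itself via ≥1 edge.
c → b → g → c — yes.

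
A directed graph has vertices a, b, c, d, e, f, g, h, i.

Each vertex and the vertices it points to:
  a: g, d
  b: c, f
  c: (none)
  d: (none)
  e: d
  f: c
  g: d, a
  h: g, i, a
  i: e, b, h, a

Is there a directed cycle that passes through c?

No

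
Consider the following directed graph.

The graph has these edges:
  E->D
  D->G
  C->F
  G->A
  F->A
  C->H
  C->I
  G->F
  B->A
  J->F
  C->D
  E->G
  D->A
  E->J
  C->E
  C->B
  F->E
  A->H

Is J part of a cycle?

Yes

J is on a cycle iff J can reach itself via ≥1 edge.
J → F → E → J — yes.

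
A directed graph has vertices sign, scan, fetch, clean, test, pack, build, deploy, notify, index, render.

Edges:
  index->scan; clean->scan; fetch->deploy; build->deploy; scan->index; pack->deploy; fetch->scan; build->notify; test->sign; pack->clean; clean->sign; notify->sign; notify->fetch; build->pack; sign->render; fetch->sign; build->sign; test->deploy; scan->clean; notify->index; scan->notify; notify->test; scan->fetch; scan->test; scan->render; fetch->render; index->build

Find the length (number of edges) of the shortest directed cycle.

For each vertex v, BFS finds the shortest path from v back to v.
The shortest such closed walk is index → scan → index, length 2.

2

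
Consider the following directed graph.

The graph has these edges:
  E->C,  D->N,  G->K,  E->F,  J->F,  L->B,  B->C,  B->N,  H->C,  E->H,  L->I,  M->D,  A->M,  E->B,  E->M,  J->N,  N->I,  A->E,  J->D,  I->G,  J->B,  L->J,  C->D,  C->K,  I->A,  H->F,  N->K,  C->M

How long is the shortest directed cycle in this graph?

5

For each vertex v, BFS finds the shortest path from v back to v.
The shortest such closed walk is I → A → M → D → N → I, length 5.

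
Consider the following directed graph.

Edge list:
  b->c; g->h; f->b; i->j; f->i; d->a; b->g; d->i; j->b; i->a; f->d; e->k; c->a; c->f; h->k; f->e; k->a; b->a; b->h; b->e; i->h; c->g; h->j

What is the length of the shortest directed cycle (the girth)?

For each vertex v, BFS finds the shortest path from v back to v.
The shortest such closed walk is f → b → c → f, length 3.

3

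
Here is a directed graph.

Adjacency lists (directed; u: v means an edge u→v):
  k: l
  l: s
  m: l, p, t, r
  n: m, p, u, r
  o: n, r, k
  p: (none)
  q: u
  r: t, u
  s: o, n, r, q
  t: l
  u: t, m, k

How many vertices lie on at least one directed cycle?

10

A vertex is on a directed cycle iff it belongs to a strongly connected component of size ≥ 2 (or has a self-loop).
The vertices on cycles are {k, l, m, n, o, q, r, s, t, u} — 10 in total.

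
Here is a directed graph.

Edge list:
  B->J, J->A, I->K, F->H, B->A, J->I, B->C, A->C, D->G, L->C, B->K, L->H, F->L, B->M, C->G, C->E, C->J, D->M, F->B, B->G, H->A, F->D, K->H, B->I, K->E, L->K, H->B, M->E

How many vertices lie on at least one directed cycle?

7

A vertex is on a directed cycle iff it belongs to a strongly connected component of size ≥ 2 (or has a self-loop).
The vertices on cycles are {A, B, C, H, I, J, K} — 7 in total.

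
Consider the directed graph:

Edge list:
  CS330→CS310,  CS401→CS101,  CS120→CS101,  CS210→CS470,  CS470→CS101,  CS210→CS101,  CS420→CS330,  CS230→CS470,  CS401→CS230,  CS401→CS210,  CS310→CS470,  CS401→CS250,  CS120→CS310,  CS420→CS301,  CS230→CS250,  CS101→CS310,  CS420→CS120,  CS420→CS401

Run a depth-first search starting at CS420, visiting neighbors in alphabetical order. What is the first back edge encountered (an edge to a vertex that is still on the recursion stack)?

CS470→CS101

DFS from CS420 (visiting neighbors in alphabetical order); mark gray on enter, black on exit:
CS420 gray
  CS120 gray
    CS101 gray
      CS310 gray
        CS470 gray
          CS470→CS101: CS101 is gray → back edge
First back edge: CS470 → CS101.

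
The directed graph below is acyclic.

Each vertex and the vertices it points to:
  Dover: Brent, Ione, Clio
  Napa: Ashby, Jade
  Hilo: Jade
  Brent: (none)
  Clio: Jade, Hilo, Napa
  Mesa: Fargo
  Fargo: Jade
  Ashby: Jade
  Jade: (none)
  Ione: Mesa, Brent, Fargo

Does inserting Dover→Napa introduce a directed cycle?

No

Adding Dover→Napa creates a cycle iff Napa can already reach Dover.
Explore from Napa: no path reaches Dover. The graph stays acyclic.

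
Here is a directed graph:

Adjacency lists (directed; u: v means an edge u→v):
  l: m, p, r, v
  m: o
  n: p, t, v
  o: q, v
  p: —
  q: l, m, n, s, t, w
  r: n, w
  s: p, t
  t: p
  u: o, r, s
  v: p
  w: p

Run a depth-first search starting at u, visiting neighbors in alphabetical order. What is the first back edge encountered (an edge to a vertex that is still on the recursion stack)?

m->o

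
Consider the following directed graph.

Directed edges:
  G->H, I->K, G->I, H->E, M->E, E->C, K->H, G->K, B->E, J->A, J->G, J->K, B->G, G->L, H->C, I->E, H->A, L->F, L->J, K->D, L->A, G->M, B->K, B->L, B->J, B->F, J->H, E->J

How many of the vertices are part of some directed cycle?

8

A vertex is on a directed cycle iff it belongs to a strongly connected component of size ≥ 2 (or has a self-loop).
The vertices on cycles are {E, G, H, I, J, K, L, M} — 8 in total.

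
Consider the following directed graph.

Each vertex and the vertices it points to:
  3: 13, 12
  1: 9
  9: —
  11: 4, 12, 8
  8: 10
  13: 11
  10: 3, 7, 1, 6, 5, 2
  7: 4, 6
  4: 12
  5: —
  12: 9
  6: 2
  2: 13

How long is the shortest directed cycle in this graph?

For each vertex v, BFS finds the shortest path from v back to v.
The shortest such closed walk is 10 → 3 → 13 → 11 → 8 → 10, length 5.

5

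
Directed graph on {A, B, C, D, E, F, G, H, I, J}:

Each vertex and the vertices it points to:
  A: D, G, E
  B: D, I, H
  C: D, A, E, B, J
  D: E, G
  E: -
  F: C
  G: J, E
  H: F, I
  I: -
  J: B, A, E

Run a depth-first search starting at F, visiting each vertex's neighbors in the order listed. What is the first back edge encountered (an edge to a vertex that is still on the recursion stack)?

B->D

DFS from F (visiting each vertex's neighbors in the order listed); mark gray on enter, black on exit:
F gray
  C gray
    D gray
      E gray
      E black
      G gray
        J gray
          B gray
            B→D: D is gray → back edge
First back edge: B → D.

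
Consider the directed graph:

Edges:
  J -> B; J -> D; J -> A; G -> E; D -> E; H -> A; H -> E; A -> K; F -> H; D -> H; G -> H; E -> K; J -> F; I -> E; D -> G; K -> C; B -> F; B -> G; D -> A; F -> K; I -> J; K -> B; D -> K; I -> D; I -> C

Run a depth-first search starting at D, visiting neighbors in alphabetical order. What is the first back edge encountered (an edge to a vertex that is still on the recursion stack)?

H→A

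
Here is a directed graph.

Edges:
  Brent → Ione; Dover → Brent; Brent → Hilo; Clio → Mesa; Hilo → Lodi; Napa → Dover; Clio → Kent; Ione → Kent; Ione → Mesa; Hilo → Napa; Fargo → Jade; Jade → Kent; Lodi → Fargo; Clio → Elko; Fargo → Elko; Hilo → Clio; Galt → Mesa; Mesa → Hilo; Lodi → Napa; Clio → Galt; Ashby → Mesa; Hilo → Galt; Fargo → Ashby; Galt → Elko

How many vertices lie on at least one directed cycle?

11

A vertex is on a directed cycle iff it belongs to a strongly connected component of size ≥ 2 (or has a self-loop).
The vertices on cycles are {Clio, Galt, Hilo, Ione, Lodi, Mesa, Napa, Ashby, Brent, Dover, Fargo} — 11 in total.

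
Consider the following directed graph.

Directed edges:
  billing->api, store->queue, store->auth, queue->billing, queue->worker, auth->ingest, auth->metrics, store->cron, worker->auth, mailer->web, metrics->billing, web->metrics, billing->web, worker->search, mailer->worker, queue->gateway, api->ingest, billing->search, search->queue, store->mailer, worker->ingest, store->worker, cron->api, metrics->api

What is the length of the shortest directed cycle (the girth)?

For each vertex v, BFS finds the shortest path from v back to v.
The shortest such closed walk is queue → billing → search → queue, length 3.

3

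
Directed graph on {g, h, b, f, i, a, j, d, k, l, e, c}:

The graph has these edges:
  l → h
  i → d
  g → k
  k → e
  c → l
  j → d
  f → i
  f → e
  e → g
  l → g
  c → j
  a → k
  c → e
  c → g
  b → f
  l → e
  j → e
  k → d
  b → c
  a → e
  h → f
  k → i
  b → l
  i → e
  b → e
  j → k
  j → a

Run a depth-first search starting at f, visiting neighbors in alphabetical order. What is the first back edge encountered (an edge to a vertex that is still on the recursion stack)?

k->e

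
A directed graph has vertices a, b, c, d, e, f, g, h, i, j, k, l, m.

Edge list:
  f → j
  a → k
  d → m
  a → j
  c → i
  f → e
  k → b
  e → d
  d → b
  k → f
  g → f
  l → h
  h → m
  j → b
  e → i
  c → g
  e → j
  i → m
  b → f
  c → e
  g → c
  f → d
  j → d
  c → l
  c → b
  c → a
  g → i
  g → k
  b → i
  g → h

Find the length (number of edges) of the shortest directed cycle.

For each vertex v, BFS finds the shortest path from v back to v.
The shortest such closed walk is c → g → c, length 2.

2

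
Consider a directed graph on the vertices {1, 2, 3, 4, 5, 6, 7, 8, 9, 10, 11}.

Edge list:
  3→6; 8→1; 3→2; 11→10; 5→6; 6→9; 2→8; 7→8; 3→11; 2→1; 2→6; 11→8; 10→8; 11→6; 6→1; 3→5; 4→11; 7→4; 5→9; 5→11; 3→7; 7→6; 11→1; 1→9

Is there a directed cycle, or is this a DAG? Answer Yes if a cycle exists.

DFS with white/gray/black marking, starting from 6:
6 gray
  1 gray
    9 gray
    9 black
  1 black
  6→9: 9 black — skip
6 black
2 gray
  8 gray
    8→1: 1 black — skip
  8 black
  2→1: 1 black — skip
  2→6: 6 black — skip
2 black
3 gray
  5 gray
    5→9: 9 black — skip
    11 gray
      11→1: 1 black — skip
      11→6: 6 black — skip
      10 gray
        10→8: 8 black — skip
      10 black
      11→8: 8 black — skip
    11 black
    5→6: 6 black — skip
  5 black
  3→2: 2 black — skip
  3→11: 11 black — skip
  3→6: 6 black — skip
  7 gray
    7→6: 6 black — skip
    4 gray
      4→11: 11 black — skip
    4 black
    7→8: 8 black — skip
  7 black
3 black
Every edge goes to a white or black vertex — no back edge, so the graph is acyclic.

No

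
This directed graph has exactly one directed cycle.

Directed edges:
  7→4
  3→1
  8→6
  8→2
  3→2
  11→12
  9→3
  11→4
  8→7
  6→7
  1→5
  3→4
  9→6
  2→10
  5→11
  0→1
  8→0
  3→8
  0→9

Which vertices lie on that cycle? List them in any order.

DFS with gray/black marking from 0:
0 gray
  9 gray
    6 gray
      7 gray
        4 gray
        4 black
      7 black
    6 black
    3 gray
      2 gray
        10 gray
        10 black
      2 black
      3→4: 4 black — skip
      8 gray
        8→7: 7 black — skip
        8→0: 0 is gray → back edge
Back edge closes the cycle 0 → 9 → 3 → 8 → 0; its vertices are {0, 3, 8, 9}.

0, 3, 8, 9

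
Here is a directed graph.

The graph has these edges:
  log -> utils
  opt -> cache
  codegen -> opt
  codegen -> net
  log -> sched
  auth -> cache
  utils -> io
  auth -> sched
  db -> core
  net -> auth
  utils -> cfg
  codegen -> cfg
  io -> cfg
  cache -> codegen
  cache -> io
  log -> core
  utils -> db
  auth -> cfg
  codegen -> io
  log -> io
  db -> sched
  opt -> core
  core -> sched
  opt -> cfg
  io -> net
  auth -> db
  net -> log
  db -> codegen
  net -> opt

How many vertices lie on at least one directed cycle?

9

A vertex is on a directed cycle iff it belongs to a strongly connected component of size ≥ 2 (or has a self-loop).
The vertices on cycles are {db, io, log, net, opt, auth, cache, utils, codegen} — 9 in total.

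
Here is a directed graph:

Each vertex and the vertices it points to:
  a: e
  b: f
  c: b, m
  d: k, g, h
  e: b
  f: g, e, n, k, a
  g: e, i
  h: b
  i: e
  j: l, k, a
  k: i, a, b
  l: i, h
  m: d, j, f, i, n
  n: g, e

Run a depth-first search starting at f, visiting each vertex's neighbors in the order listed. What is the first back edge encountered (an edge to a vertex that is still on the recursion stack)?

DFS from f (visiting each vertex's neighbors in the order listed); mark gray on enter, black on exit:
f gray
  g gray
    e gray
      b gray
        b→f: f is gray → back edge
First back edge: b → f.

b→f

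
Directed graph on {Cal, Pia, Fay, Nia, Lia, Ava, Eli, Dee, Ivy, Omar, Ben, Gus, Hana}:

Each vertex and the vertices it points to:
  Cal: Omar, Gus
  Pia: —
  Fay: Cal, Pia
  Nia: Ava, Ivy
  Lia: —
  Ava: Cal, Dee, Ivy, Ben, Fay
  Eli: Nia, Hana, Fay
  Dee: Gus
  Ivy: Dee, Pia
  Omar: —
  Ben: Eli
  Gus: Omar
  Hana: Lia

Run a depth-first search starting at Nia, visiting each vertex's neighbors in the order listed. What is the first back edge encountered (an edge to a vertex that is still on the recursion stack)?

Eli->Nia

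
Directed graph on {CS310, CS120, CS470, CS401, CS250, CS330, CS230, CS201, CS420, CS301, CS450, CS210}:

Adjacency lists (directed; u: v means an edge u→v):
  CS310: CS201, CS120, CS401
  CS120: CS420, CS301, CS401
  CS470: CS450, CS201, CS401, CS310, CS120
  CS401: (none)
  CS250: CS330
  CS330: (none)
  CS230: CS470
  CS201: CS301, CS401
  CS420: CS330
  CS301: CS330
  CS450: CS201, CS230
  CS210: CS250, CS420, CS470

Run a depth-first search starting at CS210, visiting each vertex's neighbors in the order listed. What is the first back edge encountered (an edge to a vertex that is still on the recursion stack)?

CS230→CS470

DFS from CS210 (visiting each vertex's neighbors in the order listed); mark gray on enter, black on exit:
CS210 gray
  CS250 gray
    CS330 gray
    CS330 black
  CS250 black
  CS420 gray
    CS420→CS330: CS330 black — skip
  CS420 black
  CS470 gray
    CS450 gray
      CS201 gray
        CS301 gray
          CS301→CS330: CS330 black — skip
        CS301 black
        CS401 gray
        CS401 black
      CS201 black
      CS230 gray
        CS230→CS470: CS470 is gray → back edge
First back edge: CS230 → CS470.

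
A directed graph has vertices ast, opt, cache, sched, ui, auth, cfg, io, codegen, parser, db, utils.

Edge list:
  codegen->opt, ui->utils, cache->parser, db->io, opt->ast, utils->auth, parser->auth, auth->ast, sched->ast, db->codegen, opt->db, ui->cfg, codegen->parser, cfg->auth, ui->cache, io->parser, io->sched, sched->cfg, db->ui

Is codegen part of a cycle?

codegen is on a cycle iff codegen can reach itself via ≥1 edge.
codegen → opt → db → codegen — yes.

Yes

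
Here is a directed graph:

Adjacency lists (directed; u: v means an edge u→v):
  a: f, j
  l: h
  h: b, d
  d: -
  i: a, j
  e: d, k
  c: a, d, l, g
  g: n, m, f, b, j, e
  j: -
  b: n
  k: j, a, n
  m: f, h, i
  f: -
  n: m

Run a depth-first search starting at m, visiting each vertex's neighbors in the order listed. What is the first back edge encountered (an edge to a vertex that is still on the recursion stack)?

n→m

DFS from m (visiting each vertex's neighbors in the order listed); mark gray on enter, black on exit:
m gray
  f gray
  f black
  h gray
    b gray
      n gray
        n→m: m is gray → back edge
First back edge: n → m.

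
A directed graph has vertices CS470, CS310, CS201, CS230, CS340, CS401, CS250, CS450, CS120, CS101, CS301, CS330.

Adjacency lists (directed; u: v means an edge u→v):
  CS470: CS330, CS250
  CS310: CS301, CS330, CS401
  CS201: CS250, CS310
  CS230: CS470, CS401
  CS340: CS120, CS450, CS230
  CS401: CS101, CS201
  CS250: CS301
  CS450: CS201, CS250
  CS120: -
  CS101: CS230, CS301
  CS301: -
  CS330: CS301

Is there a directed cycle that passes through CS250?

No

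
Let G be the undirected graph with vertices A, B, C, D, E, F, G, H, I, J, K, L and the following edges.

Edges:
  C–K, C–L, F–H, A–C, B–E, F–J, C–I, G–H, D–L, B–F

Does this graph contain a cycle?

DFS, tracking each vertex's parent; an edge to a visited non-parent vertex closes a cycle.
Start from A:
visit A (parent –)
  visit C (parent A)
    visit I (parent C)
      I–C: parent, skip
    visit K (parent C)
      K–C: parent, skip
    visit L (parent C)
      L–C: parent, skip
      visit D (parent L)
        D–L: parent, skip
    C–A: parent, skip
visit B (parent –)
  visit E (parent B)
    E–B: parent, skip
  visit F (parent B)
    F–B: parent, skip
    visit H (parent F)
      H–F: parent, skip
      visit G (parent H)
        G–H: parent, skip
    visit J (parent F)
      J–F: parent, skip
No non-parent visited neighbor found — the graph is a forest.

No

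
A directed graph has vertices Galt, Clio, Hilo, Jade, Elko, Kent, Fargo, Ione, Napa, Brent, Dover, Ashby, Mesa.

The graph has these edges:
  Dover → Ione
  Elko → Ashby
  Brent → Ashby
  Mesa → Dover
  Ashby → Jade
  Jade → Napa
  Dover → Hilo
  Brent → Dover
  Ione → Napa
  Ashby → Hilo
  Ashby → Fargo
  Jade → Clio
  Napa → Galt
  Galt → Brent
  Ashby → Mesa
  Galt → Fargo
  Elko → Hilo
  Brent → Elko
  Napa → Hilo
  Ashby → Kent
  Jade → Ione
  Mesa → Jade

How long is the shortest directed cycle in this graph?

For each vertex v, BFS finds the shortest path from v back to v.
The shortest such closed walk is Galt → Brent → Dover → Ione → Napa → Galt, length 5.

5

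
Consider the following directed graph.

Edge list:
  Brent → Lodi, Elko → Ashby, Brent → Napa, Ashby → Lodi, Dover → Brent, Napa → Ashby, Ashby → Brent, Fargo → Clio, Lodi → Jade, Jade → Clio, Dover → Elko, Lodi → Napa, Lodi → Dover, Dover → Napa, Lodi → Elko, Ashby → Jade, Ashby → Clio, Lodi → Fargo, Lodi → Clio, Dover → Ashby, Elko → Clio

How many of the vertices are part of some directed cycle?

A vertex is on a directed cycle iff it belongs to a strongly connected component of size ≥ 2 (or has a self-loop).
The vertices on cycles are {Elko, Lodi, Napa, Ashby, Brent, Dover} — 6 in total.

6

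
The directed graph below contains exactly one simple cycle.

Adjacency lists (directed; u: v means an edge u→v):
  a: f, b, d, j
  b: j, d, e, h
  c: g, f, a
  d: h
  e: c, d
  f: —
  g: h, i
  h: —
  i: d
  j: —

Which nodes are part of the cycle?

a, b, c, e

DFS with gray/black marking from c:
c gray
  g gray
    h gray
    h black
    i gray
      d gray
        d→h: h black — skip
      d black
    i black
  g black
  f gray
  f black
  a gray
    a→f: f black — skip
    b gray
      j gray
      j black
      b→d: d black — skip
      e gray
        e→c: c is gray → back edge
Back edge closes the cycle c → a → b → e → c; its vertices are {a, b, c, e}.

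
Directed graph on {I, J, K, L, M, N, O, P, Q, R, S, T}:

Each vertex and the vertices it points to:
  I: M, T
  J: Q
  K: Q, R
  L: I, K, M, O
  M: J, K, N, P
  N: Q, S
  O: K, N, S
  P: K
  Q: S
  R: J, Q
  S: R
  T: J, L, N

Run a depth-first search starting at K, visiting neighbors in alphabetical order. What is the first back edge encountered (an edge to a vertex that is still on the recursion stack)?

DFS from K (visiting neighbors in alphabetical order); mark gray on enter, black on exit:
K gray
  Q gray
    S gray
      R gray
        J gray
          J→Q: Q is gray → back edge
First back edge: J → Q.

J→Q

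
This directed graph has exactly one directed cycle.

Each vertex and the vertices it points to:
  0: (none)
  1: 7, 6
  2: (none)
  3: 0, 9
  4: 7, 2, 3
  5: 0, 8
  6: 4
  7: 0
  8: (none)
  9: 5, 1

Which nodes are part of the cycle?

1, 3, 4, 6, 9

DFS with gray/black marking from 4:
4 gray
  7 gray
    0 gray
    0 black
  7 black
  2 gray
  2 black
  3 gray
    3→0: 0 black — skip
    9 gray
      5 gray
        5→0: 0 black — skip
        8 gray
        8 black
      5 black
      1 gray
        1→7: 7 black — skip
        6 gray
          6→4: 4 is gray → back edge
Back edge closes the cycle 4 → 3 → 9 → 1 → 6 → 4; its vertices are {1, 3, 4, 6, 9}.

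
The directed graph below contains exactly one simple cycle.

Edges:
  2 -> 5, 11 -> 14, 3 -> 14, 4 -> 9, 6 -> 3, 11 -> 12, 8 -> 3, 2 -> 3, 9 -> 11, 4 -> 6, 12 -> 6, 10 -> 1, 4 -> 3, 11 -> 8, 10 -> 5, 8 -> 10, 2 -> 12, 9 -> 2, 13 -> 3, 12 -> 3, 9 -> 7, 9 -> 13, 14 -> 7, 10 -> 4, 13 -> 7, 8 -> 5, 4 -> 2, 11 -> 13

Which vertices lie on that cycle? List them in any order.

4, 8, 9, 10, 11

DFS with gray/black marking from 4:
4 gray
  3 gray
    14 gray
      7 gray
      7 black
    14 black
  3 black
  2 gray
    2→3: 3 black — skip
    5 gray
    5 black
    12 gray
      12→3: 3 black — skip
      6 gray
        6→3: 3 black — skip
      6 black
    12 black
  2 black
  4→6: 6 black — skip
  9 gray
    9→7: 7 black — skip
    11 gray
      11→12: 12 black — skip
      8 gray
        8→3: 3 black — skip
        8→5: 5 black — skip
        10 gray
          10→4: 4 is gray → back edge
Back edge closes the cycle 4 → 9 → 11 → 8 → 10 → 4; its vertices are {4, 8, 9, 10, 11}.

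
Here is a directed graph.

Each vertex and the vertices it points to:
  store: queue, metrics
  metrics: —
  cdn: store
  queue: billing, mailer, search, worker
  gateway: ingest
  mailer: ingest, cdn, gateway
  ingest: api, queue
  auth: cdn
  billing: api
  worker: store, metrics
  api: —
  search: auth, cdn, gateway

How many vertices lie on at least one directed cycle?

A vertex is on a directed cycle iff it belongs to a strongly connected component of size ≥ 2 (or has a self-loop).
The vertices on cycles are {cdn, auth, queue, store, ingest, mailer, search, worker, gateway} — 9 in total.

9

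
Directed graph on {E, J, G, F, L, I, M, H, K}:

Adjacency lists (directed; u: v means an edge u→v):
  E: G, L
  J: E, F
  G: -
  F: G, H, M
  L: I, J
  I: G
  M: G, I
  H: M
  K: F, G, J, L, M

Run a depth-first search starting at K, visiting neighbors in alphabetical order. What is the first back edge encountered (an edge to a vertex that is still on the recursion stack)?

DFS from K (visiting neighbors in alphabetical order); mark gray on enter, black on exit:
K gray
  F gray
    G gray
    G black
    H gray
      M gray
        M→G: G black — skip
        I gray
          I→G: G black — skip
        I black
      M black
    H black
    F→M: M black — skip
  F black
  K→G: G black — skip
  J gray
    E gray
      E→G: G black — skip
      L gray
        L→I: I black — skip
        L→J: J is gray → back edge
First back edge: L → J.

L->J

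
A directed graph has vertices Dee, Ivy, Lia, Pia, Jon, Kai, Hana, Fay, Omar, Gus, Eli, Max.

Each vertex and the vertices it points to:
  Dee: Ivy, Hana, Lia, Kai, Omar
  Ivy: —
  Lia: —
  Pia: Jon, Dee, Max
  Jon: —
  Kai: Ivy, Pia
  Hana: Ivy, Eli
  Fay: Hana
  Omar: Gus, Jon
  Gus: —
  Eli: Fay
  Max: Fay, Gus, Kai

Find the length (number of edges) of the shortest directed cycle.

For each vertex v, BFS finds the shortest path from v back to v.
The shortest such closed walk is Dee → Kai → Pia → Dee, length 3.

3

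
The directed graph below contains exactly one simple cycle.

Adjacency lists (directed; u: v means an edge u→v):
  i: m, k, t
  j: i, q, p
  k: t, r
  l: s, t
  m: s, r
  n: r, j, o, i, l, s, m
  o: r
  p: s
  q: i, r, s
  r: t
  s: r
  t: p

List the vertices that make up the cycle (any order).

p, r, s, t

DFS with gray/black marking from p:
p gray
  s gray
    r gray
      t gray
        t→p: p is gray → back edge
Back edge closes the cycle p → s → r → t → p; its vertices are {p, r, s, t}.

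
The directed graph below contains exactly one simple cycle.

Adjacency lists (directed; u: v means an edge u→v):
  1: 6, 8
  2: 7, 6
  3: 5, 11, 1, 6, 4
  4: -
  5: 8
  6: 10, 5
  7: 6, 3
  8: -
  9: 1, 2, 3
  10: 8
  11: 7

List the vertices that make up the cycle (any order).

DFS with gray/black marking from 3:
3 gray
  5 gray
    8 gray
    8 black
  5 black
  11 gray
    7 gray
      6 gray
        10 gray
          10→8: 8 black — skip
        10 black
        6→5: 5 black — skip
      6 black
      7→3: 3 is gray → back edge
Back edge closes the cycle 3 → 11 → 7 → 3; its vertices are {3, 7, 11}.

3, 7, 11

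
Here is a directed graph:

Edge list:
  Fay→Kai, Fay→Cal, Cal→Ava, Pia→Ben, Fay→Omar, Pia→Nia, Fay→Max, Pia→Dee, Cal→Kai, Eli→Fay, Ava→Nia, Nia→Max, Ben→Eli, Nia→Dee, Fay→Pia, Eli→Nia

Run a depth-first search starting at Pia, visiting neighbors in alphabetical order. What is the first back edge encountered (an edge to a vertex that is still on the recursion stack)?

Fay→Pia

DFS from Pia (visiting neighbors in alphabetical order); mark gray on enter, black on exit:
Pia gray
  Ben gray
    Eli gray
      Fay gray
        Cal gray
          Ava gray
            Nia gray
              Dee gray
              Dee black
              Max gray
              Max black
            Nia black
          Ava black
          Kai gray
          Kai black
        Cal black
        Fay→Kai: Kai black — skip
        Fay→Max: Max black — skip
        Omar gray
        Omar black
        Fay→Pia: Pia is gray → back edge
First back edge: Fay → Pia.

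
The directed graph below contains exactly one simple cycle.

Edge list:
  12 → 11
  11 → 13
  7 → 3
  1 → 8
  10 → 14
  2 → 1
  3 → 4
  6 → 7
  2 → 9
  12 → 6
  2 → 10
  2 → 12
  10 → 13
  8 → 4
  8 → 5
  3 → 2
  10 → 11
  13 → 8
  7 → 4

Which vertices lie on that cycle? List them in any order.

2, 3, 6, 7, 12

DFS with gray/black marking from 2:
2 gray
  9 gray
  9 black
  10 gray
    11 gray
      13 gray
        8 gray
          4 gray
          4 black
          5 gray
          5 black
        8 black
      13 black
    11 black
    10→13: 13 black — skip
    14 gray
    14 black
  10 black
  12 gray
    6 gray
      7 gray
        7→4: 4 black — skip
        3 gray
          3→4: 4 black — skip
          3→2: 2 is gray → back edge
Back edge closes the cycle 2 → 12 → 6 → 7 → 3 → 2; its vertices are {2, 3, 6, 7, 12}.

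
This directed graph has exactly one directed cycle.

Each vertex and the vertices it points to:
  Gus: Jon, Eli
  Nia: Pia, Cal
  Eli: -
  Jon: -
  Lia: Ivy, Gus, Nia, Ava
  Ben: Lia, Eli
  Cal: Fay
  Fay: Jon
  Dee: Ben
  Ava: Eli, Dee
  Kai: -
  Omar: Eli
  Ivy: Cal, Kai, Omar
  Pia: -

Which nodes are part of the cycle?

Ava, Ben, Dee, Lia

DFS with gray/black marking from Lia:
Lia gray
  Ivy gray
    Cal gray
      Fay gray
        Jon gray
        Jon black
      Fay black
    Cal black
    Kai gray
    Kai black
    Omar gray
      Eli gray
      Eli black
    Omar black
  Ivy black
  Gus gray
    Gus→Jon: Jon black — skip
    Gus→Eli: Eli black — skip
  Gus black
  Nia gray
    Pia gray
    Pia black
    Nia→Cal: Cal black — skip
  Nia black
  Ava gray
    Ava→Eli: Eli black — skip
    Dee gray
      Ben gray
        Ben→Lia: Lia is gray → back edge
Back edge closes the cycle Lia → Ava → Dee → Ben → Lia; its vertices are {Ava, Ben, Dee, Lia}.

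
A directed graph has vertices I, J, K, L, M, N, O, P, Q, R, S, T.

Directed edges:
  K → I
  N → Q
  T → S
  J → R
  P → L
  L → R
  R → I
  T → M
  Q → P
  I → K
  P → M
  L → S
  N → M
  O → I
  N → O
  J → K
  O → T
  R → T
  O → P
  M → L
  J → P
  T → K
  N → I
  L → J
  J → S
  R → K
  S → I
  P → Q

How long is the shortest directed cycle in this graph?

2

For each vertex v, BFS finds the shortest path from v back to v.
The shortest such closed walk is P → Q → P, length 2.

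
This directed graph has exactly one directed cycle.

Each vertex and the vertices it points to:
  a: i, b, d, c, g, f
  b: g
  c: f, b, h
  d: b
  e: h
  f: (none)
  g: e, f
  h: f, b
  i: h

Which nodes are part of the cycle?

DFS with gray/black marking from g:
g gray
  e gray
    h gray
      f gray
      f black
      b gray
        b→g: g is gray → back edge
Back edge closes the cycle g → e → h → b → g; its vertices are {b, e, g, h}.

b, e, g, h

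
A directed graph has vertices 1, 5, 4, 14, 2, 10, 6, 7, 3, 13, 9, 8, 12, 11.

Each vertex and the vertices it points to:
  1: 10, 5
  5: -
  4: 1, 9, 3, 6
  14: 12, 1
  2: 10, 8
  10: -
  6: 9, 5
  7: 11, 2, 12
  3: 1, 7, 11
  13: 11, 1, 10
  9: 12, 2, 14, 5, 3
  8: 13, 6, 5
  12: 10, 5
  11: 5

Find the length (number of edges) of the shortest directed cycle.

4

For each vertex v, BFS finds the shortest path from v back to v.
The shortest such closed walk is 9 → 2 → 8 → 6 → 9, length 4.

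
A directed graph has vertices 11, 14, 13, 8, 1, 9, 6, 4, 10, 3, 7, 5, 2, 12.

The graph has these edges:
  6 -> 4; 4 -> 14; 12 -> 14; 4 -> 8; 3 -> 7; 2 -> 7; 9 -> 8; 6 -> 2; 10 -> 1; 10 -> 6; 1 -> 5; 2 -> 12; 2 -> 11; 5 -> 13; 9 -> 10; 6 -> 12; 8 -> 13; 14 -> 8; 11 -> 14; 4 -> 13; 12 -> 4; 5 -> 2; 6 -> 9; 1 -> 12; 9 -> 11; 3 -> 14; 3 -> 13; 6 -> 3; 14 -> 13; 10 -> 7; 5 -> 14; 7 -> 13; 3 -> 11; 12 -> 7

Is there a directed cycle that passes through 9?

Yes

9 is on a cycle iff 9 can reach itself via ≥1 edge.
9 → 10 → 6 → 9 — yes.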